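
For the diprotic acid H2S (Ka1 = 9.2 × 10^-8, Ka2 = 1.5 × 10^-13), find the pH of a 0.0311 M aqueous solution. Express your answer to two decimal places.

pH = 4.27

Ka1 ≫ Ka2, so treat the first dissociation as the only significant source of H+.
Ka1 = x²/(0.0311 − x) = 9.2 × 10^-8
x ≈ √(9.2 × 10^-8 × 0.0311) = 5.35 × 10^-5 M
pH = −log(5.35 × 10^-5) = 4.27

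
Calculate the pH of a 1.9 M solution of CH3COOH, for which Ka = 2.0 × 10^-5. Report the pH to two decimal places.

CH3COOH ⇌ CH3COO- + H+
Ka = [H+]²/(1.9 − [H+]) = 2.0 × 10^-5
Assume [H+] ≪ 1.9: [H+] ≈ √(2.0 × 10^-5 × 1.9) = 6.16 × 10^-3 M
pH = −log[H+] = −log(6.16 × 10^-3) = 2.21

pH = 2.21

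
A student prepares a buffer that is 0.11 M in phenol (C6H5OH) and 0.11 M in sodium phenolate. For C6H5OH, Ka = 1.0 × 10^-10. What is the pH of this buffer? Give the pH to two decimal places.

pKa = −log(1.0 × 10^-10) = 10.000
pH = pKa + log([A⁻]/[HA]) = 10.000 + log(0.11/0.11)
pH = 10.000 + (+0.000) = 10.00

pH = 10.00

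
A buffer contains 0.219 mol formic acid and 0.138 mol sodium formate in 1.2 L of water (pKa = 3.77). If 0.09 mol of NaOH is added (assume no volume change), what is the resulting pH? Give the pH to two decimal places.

After neutralization: n(HCOOH) = 0.129 mol, n(HCOO-) = 0.228 mol.
pH = pKa + log(n_HCOO-/n_HCOOH) = 3.77 + log(0.228/0.129) = 3.77 + (+0.247)

pH = 4.02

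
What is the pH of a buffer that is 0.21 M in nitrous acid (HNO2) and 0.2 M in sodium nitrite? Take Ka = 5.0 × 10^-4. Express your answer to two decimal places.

pH = 3.28

pKa = −log(5.0 × 10^-4) = 3.301
Using pH = pKa + log([base]/[acid]) with [base]/[acid] = 0.2/0.21:
pH = 3.301 + (-0.021) = 3.28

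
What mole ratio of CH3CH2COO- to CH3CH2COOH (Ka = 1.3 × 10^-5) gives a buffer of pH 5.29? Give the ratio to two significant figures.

ratio = 2.5

pKa = -log(1.3 × 10^-5) = 4.886
pH = pKa + log(r) ⇒ log(r) = 5.29 − 4.886 = +0.404
r = [CH3CH2COO-]/[CH3CH2COOH] = 10^(+0.404) = 2.54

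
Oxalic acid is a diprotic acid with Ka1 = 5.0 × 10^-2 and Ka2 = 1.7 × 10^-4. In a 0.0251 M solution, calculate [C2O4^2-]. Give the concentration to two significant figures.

1.7 × 10^-4 M

First ionization gives [H+] ≈ [HC2O4-] = 1.84 × 10^-2 M.
Second step: Ka2 = [H+][C2O4^2-]/[HC2O4-] ≈ [C2O4^2-] (since [H+] ≈ [HC2O4-]).
So [C2O4^2-] ≈ Ka2.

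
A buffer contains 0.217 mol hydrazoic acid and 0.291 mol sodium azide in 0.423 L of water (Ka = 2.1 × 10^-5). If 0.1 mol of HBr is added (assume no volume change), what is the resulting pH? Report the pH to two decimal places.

pH = 4.46

After neutralization: n(HN3) = 0.317 mol, n(N3-) = 0.191 mol.
pKa = −log(2.1 × 10^-5) = 4.678
pH = pKa + log(n_N3-/n_HN3) = 4.678 + log(0.191/0.317) = 4.678 + (-0.220)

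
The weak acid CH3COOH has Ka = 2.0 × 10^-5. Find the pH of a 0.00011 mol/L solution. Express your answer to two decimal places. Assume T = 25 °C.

pH = 4.42

CH3COOH ⇌ CH3COO- + H+
From the ICE table, Ka = [H+]²/(0.00011 − [H+]) = 2.0 × 10^-5.
Here C₀/Ka ≈ 5.5, so the small-[H+] approximation fails. Use the quadratic:
[H+] = [−2e-05 + √(2e-05² + 8.8e-09)]/2 = 3.80 × 10^-5 M
pH = −log(3.80 × 10^-5) = 4.42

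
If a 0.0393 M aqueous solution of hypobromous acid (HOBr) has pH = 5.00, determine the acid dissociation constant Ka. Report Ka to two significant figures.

Ka = 2.5 × 10^-9

[H+] = 10^(-5.00) = 1.00 × 10^-5 M
At equilibrium [HA] = 0.0393 − 1.00 × 10^-5 = 3.93 × 10^-2 M
Ka = [H+][A-]/[HA] = (1.00 × 10^-5)² / 3.93 × 10^-2 = 2.5 × 10^-9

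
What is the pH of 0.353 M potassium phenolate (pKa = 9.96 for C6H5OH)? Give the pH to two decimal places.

C6H5O- is the conjugate base of the weak acid C6H5OH.
Ka = 10^(−9.96) = 1.10 × 10^-10
Kb = Kw/Ka = 1.0×10^-14 / 1.10 × 10^-10 = 9.09 × 10^-5
From the ICE table, Kb = x²/(0.353 − x) = 9.09 × 10^-5.
Since Kb ≪ C₀, x ≈ √(Kb·C₀) = 5.66 × 10^-3 M.
pOH = 2.25, so pH = 14.00 − pOH = 11.75

pH = 11.75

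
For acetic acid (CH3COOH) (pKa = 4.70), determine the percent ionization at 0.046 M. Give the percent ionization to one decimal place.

CH3COOH ⇌ CH3COO- + H+; let x = [H+] at equilibrium.
Ka = 10^(−4.70) = 2.00 × 10^-5
x ≈ √(Ka·C₀) = √(2.00 × 10^-5 × 0.046) = 9.59 × 10^-4 M
Fraction ionized = 9.59 × 10^-4 / 0.046 = 0.0208 → 2.1%

2.1%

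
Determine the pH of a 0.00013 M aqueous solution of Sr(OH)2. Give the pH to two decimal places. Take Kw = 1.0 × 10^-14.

Sr(OH)2 is a strong base (each formula unit releases 2 OH-); [OH-] = 0.00026 M.
pOH = -log(0.00026) = 3.59
pH = 14.00 - 3.59 = 10.41

pH = 10.41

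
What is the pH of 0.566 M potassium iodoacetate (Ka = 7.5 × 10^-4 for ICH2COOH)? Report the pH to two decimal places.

ICH2COO- is the conjugate base of the weak acid ICH2COOH.
Kb = Kw/Ka = 1.0×10^-14 / 7.5 × 10^-4 = 1.33 × 10^-11
From the ICE table, Kb = [OH-]²/(0.566 − [OH-]) = 1.33 × 10^-11.
Assume [OH-] ≪ 0.566: [OH-] ≈ √(1.33 × 10^-11 × 0.566) = 2.74 × 10^-6 M
pOH = 5.56, so pH = 14.00 − pOH = 8.44

pH = 8.44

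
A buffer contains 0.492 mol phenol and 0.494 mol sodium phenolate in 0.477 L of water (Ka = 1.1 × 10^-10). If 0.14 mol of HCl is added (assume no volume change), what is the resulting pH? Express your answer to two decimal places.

After neutralization: n(C6H5OH) = 0.632 mol, n(C6H5O-) = 0.354 mol.
pKa = −log(1.1 × 10^-10) = 9.959
pH = pKa + log([A⁻]/[HA]) = 9.959 + log(0.354/0.632) = 9.959 -0.252

pH = 9.71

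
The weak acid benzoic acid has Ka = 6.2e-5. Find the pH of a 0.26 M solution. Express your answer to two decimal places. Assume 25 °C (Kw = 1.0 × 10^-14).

pH = 2.40

C6H5COOH ⇌ C6H5COO- + H+
From the ICE table, Ka = [H+]²/(0.26 − [H+]) = 6.2 × 10^-5.
Neglecting [H+] in the denominator: [H+] = √(6.2 × 10^-5 × 0.26) = 4.01 × 10^-3 M
([H+]/C₀ = 1.5% < 5%, so the approximation holds.)
pH = −log[H+] = −log(4.01 × 10^-3) = 2.40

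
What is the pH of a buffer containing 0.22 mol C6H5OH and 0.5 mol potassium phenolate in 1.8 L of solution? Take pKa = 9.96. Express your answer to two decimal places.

pH = 10.32

pH = pKa + log([A⁻]/[HA]) = 9.96 + log(0.5/0.22)
pH = 9.96 + (+0.357) = 10.32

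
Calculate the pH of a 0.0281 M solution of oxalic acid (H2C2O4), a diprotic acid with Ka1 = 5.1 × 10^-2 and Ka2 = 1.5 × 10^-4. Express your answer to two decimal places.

pH = 1.70

Since Ka1 ≫ Ka2, the first ionization dominates [H+].
Ka1 = x²/(0.0281 − x) = 5.1 × 10^-2
Solving the quadratic: x = (−Ka1 + √(Ka1² + 4·Ka1·C₀))/2 = 2.01 × 10^-2 M
pH = −log(2.01 × 10^-2) = 1.70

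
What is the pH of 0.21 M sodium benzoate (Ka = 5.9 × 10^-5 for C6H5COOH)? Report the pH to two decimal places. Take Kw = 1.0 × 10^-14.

pH = 8.78

C6H5COO- is the conjugate base of the weak acid C6H5COOH.
Kb = Kw/Ka = 1.0×10^-14 / 5.9 × 10^-5 = 1.69 × 10^-10
From the ICE table, Kb = x²/(0.21 − x) = 1.69 × 10^-10.
Since Kb ≪ C₀, x ≈ √(Kb·C₀) = 5.96 × 10^-6 M.
pOH = 5.22, so pH = 14.00 − pOH = 8.78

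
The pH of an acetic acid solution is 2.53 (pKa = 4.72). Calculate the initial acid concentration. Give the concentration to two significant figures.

[H+] = 10^(-2.53) = 2.95 × 10^-3 M = x
Ka = 10^(−4.72) = 1.91 × 10^-5
Ka = x²/(C₀ − x) ⇒ C₀ = x + x²/Ka
C₀ = 2.95 × 10^-3 + (2.95 × 10^-3)²/(1.91 × 10^-5) = 4.59 × 10^-1 M

C₀ = 4.6 × 10^-1 M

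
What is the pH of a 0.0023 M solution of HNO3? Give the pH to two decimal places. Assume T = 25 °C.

pH = 2.64

HNO3 is a strong acid and dissociates completely, so [H+] = 0.0023 M.
pH = -log(0.0023) = 2.64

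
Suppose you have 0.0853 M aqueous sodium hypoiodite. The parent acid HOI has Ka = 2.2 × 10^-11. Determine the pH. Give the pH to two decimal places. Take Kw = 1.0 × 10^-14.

OI- is the conjugate base of the weak acid HOI.
Kb = Kw/Ka = 1.0×10^-14 / 2.2 × 10^-11 = 4.55 × 10^-4
From the ICE table, Kb = [OH-]²/(0.0853 − [OH-]) = 4.55 × 10^-4.
Here C₀/Kb ≈ 187, so the small-[OH-] approximation fails. Use the quadratic:
[OH-] = [−0.000455 + √(0.000455² + 0.000155)]/2 = 6.01 × 10^-3 M
pOH = −log(6.01 × 10^-3) = 2.22; pH = 14.00 − 2.22 = 11.78

pH = 11.78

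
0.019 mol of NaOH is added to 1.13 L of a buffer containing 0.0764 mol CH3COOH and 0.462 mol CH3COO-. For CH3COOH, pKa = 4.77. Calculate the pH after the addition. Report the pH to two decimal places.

OH- converts CH3COOH to CH3COO-: CH3COOH → 0.0574 mol, CH3COO- → 0.481 mol.
Henderson–Hasselbalch with mole ratio 0.481/0.0574: pH = 4.77 + (+0.923)

pH = 5.69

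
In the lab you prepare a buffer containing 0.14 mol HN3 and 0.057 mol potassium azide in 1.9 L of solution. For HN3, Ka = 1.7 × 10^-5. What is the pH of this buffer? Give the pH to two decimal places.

pKa = −log(1.7 × 10^-5) = 4.770
Using pH = pKa + log([base]/[acid]) with [base]/[acid] = 0.057/0.14:
pH = 4.770 + (-0.390) = 4.38

pH = 4.38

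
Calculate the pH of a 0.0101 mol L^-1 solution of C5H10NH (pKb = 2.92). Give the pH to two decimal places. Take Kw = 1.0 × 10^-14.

C5H10NH + H2O ⇌ C5H10NH2+ + OH-
Kb = 10^(−2.92) = 1.20 × 10^-3
From the ICE table, Kb = [OH-]²/(0.0101 − [OH-]) = 1.20 × 10^-3.
[OH-] is not negligible relative to C₀; solve [OH-]² + 0.0012·[OH-] − 1.21e-05 = 0.
[OH-] = [−0.0012 + √(0.0012² + 4.85e-05)]/2 = 2.93 × 10^-3 M
pOH = −log(2.93 × 10^-3) = 2.53; pH = 14.00 − 2.53 = 11.47

pH = 11.47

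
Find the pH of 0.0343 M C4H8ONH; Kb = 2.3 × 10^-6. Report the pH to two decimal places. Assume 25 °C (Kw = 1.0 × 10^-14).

pH = 10.45

C4H8ONH + H2O ⇌ C4H8ONH2+ + OH-
Kb = [OH-]²/(0.0343 − [OH-]) = 2.3 × 10^-6
Assume [OH-] ≪ 0.0343: [OH-] ≈ √(2.3 × 10^-6 × 0.0343) = 2.81 × 10^-4 M
pOH = 3.55, so pH = 14.00 − pOH = 10.45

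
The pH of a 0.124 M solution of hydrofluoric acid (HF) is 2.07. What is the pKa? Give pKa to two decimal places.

pKa = 3.20

[H+] = 10^(-2.07) = 8.51 × 10^-3 M
At equilibrium [HA] = 0.124 − 8.51 × 10^-3 = 1.15 × 10^-1 M
Ka = [H+][A-]/[HA] = (8.51 × 10^-3)² / 1.15 × 10^-1 = 6.30 × 10^-4
pKa = -log(6.30 × 10^-4) = 3.20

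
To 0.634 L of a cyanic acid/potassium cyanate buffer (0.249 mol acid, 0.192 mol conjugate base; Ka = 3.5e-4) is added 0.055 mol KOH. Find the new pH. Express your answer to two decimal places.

OH- converts HOCN to OCN-: HOCN → 0.194 mol, OCN- → 0.247 mol.
pKa = −log(3.5 × 10^-4) = 3.456
pH = pKa + log([A⁻]/[HA]) = 3.456 + log(0.247/0.194) = 3.456 +0.105

pH = 3.56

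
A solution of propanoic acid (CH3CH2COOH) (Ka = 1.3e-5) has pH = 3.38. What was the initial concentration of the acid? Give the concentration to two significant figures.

C₀ = 1.4 × 10^-2 M

[H+] = 10^(-3.38) = 4.17 × 10^-4 M = x
Ka = x²/(C₀ − x) ⇒ C₀ = x + x²/Ka
C₀ = 4.17 × 10^-4 + (4.17 × 10^-4)²/(1.3 × 10^-5) = 1.38 × 10^-2 M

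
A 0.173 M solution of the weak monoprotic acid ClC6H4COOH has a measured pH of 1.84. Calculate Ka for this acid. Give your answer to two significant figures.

Ka = 1.3 × 10^-3

[H+] = 10^(-1.84) = 1.45 × 10^-2 M
At equilibrium [HA] = 0.173 − 1.45 × 10^-2 = 1.58 × 10^-1 M
Ka = [H+][A-]/[HA] = (1.45 × 10^-2)² / 1.58 × 10^-1 = 1.3 × 10^-3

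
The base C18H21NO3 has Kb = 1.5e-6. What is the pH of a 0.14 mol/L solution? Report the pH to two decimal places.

pH = 10.66

C18H21NO3 + H2O ⇌ C18H22NO3+ + OH-
Kb = [OH-]²/(0.14 − [OH-]) = 1.5 × 10^-6
Assume [OH-] ≪ 0.14: [OH-] ≈ √(1.5 × 10^-6 × 0.14) = 4.58 × 10^-4 M
Check: 0.33% ionized — well under 5%, approximation valid.
pOH = −log(4.58 × 10^-4) = 3.34; pH = 14.00 − 3.34 = 10.66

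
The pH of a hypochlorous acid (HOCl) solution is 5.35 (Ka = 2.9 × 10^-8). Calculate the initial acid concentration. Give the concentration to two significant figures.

[H+] = 10^(-5.35) = 4.47 × 10^-6 M = x
Ka = x²/(C₀ − x) ⇒ C₀ = x + x²/Ka
C₀ = 4.47 × 10^-6 + (4.47 × 10^-6)²/(2.9 × 10^-8) = 6.93 × 10^-4 M

C₀ = 6.9 × 10^-4 M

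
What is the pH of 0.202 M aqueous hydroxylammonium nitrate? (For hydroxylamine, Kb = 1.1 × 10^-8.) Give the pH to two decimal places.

pH = 3.37

NH3OH+ is the conjugate acid of the weak base NH2OH.
Ka = Kw/Kb = 1.0×10^-14 / 1.1 × 10^-8 = 9.09 × 10^-7
Ka = [H+]²/(0.202 − [H+]) = 9.09 × 10^-7
Since Ka ≪ C₀, [H+] ≈ √(Ka·C₀) = 4.29 × 10^-4 M.
pH = −log[H+] = −log(4.29 × 10^-4) = 3.37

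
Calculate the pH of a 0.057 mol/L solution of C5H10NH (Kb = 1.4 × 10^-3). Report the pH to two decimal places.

C5H10NH + H2O ⇌ C5H10NH2+ + OH-
Kb = [OH-]²/(0.057 − [OH-]) = 1.4 × 10^-3
Here C₀/Kb ≈ 40.7, so the small-[OH-] approximation fails. Use the quadratic:
[OH-] = [−0.0014 + √(0.0014² + 0.000319)]/2 = 8.26 × 10^-3 M
pOH = 2.08, so pH = 14.00 − pOH = 11.92

pH = 11.92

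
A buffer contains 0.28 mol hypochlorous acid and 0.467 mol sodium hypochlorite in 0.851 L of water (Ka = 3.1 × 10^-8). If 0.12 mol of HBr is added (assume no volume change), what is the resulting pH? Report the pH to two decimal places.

Added H+ converts OCl- to HOCl: HOCl → 0.4 mol, OCl- → 0.347 mol.
pKa = −log(3.1 × 10^-8) = 7.509
pH = pKa + log(n_OCl-/n_HOCl) = 7.509 + log(0.347/0.4) = 7.509 + (-0.062)

pH = 7.45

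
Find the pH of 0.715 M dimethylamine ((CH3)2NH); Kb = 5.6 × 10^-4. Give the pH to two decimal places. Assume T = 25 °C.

pH = 12.30

(CH3)2NH + H2O ⇌ (CH3)2NH2+ + OH-
Kb = [OH-]²/(0.715 − [OH-]) = 5.6 × 10^-4
Since Kb ≪ C₀, [OH-] ≈ √(Kb·C₀) = 2.00 × 10^-2 M.
([OH-]/C₀ = 2.8% < 5%, so the approximation holds.)
pOH = −log(2.00 × 10^-2) = 1.70; pH = 14.00 − 1.70 = 12.30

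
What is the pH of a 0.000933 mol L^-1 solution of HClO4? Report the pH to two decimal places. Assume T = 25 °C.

pH = 3.03

HClO4 is a strong acid and dissociates completely, so [H+] = 0.000933 M.
pH = -log(0.000933) = 3.03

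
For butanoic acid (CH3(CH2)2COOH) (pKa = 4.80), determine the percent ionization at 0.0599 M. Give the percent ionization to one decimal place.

CH3(CH2)2COOH ⇌ CH3(CH2)2COO- + H+; let x = [H+] at equilibrium.
Ka = 10^(−4.80) = 1.58 × 10^-5
x ≈ √(Ka·C₀) = √(1.58 × 10^-5 × 0.0599) = 9.73 × 10^-4 M
% ionization = x/C₀ × 100% = 9.73 × 10^-4/0.0599 × 100% = 1.6%

1.6%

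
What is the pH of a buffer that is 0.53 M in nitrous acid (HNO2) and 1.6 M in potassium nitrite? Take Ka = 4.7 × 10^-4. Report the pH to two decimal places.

pKa = −log(4.7 × 10^-4) = 3.328
Henderson–Hasselbalch: pH = pKa + log([NO2-]/[HNO2]) = 3.328 + log(1.6/0.53)
pH = 3.328 + (+0.480) = 3.81

pH = 3.81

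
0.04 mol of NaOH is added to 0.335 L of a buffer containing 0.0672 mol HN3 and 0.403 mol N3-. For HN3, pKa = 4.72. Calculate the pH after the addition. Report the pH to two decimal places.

pH = 5.93

OH- converts HN3 to N3-: HN3 → 0.0272 mol, N3- → 0.443 mol.
pH = pKa + log(n_N3-/n_HN3) = 4.72 + log(0.443/0.0272) = 4.72 + (+1.212)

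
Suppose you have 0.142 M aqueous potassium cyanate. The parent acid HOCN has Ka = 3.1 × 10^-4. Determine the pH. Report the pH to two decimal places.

pH = 8.33

OCN- is the conjugate base of the weak acid HOCN.
Kb = Kw/Ka = 1.0×10^-14 / 3.1 × 10^-4 = 3.23 × 10^-11
Kb = x²/(0.142 − x) = 3.23 × 10^-11
Neglecting x in the denominator: x = √(3.23 × 10^-11 × 0.142) = 2.14 × 10^-6 M
pOH = −log(2.14 × 10^-6) = 5.67; pH = 14.00 − 5.67 = 8.33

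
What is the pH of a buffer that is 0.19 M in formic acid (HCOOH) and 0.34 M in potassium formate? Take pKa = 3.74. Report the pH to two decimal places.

pH = pKa + log([A⁻]/[HA]) = 3.74 + log(0.34/0.19)
pH = 3.74 + (+0.253) = 3.99

pH = 3.99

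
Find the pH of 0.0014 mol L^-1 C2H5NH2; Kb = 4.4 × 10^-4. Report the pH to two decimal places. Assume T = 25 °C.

C2H5NH2 + H2O ⇌ C2H5NH3+ + OH-
From the ICE table, Kb = [OH-]²/(0.0014 − [OH-]) = 4.4 × 10^-4.
Here C₀/Kb ≈ 3.18, so the small-[OH-] approximation fails. Use the quadratic:
[OH-] = (−Kb + √(Kb² + 4·Kb·C₀))/2 = 5.95 × 10^-4 M
pOH = −log(5.95 × 10^-4) = 3.23; pH = 14.00 − 3.23 = 10.77

pH = 10.77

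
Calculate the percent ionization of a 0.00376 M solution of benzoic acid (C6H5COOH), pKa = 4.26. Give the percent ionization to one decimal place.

11.4%

C6H5COOH ⇌ C6H5COO- + H+; let x = [H+] at equilibrium.
Ka = 10^(−4.26) = 5.50 × 10^-5
Ka = x²/(C₀ − x); solving the quadratic gives x = 4.28 × 10^-4 M.
Fraction ionized = 4.28 × 10^-4 / 0.00376 = 0.1138 → 11.4%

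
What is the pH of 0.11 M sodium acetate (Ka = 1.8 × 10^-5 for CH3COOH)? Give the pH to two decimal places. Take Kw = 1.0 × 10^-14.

CH3COO- is the conjugate base of the weak acid CH3COOH.
Kb = Kw/Ka = 1.0×10^-14 / 1.8 × 10^-5 = 5.56 × 10^-10
Kb = [OH-]²/(0.11 − [OH-]) = 5.56 × 10^-10
Since Kb ≪ C₀, [OH-] ≈ √(Kb·C₀) = 7.82 × 10^-6 M.
Check: 0.0071% ionized — well under 5%, approximation valid.
pOH = −log(7.82 × 10^-6) = 5.11; pH = 14.00 − 5.11 = 8.89

pH = 8.89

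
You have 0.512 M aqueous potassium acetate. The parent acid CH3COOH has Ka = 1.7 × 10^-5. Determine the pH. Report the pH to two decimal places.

pH = 9.24

CH3COO- is the conjugate base of the weak acid CH3COOH.
Kb = Kw/Ka = 1.0×10^-14 / 1.7 × 10^-5 = 5.88 × 10^-10
Kb = [OH-]²/(0.512 − [OH-]) = 5.88 × 10^-10
Assume [OH-] ≪ 0.512: [OH-] ≈ √(5.88 × 10^-10 × 0.512) = 1.74 × 10^-5 M
pOH = −log(1.74 × 10^-5) = 4.76; pH = 14.00 − 4.76 = 9.24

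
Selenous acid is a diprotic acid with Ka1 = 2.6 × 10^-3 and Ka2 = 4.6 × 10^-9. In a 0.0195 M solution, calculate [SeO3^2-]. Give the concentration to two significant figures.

First ionization gives [H+] ≈ [HSeO3-] = 5.94 × 10^-3 M.
Second step: Ka2 = [H+][SeO3^2-]/[HSeO3-] ≈ [SeO3^2-] (since [H+] ≈ [HSeO3-]).
So [SeO3^2-] ≈ Ka2.

4.6 × 10^-9 M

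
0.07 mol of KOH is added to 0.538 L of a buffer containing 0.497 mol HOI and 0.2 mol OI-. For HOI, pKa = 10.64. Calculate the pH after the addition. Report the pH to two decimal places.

pH = 10.44

OH- converts HOI to OI-: HOI → 0.427 mol, OI- → 0.27 mol.
pH = pKa + log([A⁻]/[HA]) = 10.64 + log(0.27/0.427) = 10.64 -0.199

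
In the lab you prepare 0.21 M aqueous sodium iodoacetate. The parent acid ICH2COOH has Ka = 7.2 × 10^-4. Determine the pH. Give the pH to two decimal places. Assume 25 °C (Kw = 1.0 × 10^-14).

pH = 8.23

ICH2COO- is the conjugate base of the weak acid ICH2COOH.
Kb = Kw/Ka = 1.0×10^-14 / 7.2 × 10^-4 = 1.39 × 10^-11
Let x = [OH-] at equilibrium. Kb = x²/(0.21 − x).
Neglecting x in the denominator: x = √(1.39 × 10^-11 × 0.21) = 1.71 × 10^-6 M
pOH = 5.77, so pH = 14.00 − pOH = 8.23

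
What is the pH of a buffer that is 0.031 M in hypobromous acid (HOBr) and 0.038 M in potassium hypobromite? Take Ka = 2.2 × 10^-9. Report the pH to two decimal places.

pH = 8.75

pKa = −log(2.2 × 10^-9) = 8.658
Using pH = pKa + log([base]/[acid]) with [base]/[acid] = 0.038/0.031:
pH = 8.658 + (+0.088) = 8.75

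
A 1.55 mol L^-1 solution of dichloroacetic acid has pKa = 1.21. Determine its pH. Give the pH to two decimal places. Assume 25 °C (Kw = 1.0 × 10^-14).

pH = 0.55

Cl2CHCOOH ⇌ Cl2CHCOO- + H+
Ka = 10^(−1.21) = 6.17 × 10^-2
Let x = [H+] at equilibrium. Ka = x²/(1.55 − x).
x is not negligible relative to C₀; solve x² + 0.0617·x − 0.0956 = 0.
x = (−Ka + √(Ka² + 4·Ka·C₀))/2 = 2.80 × 10^-1 M
pH = −log(2.80 × 10^-1) = 0.55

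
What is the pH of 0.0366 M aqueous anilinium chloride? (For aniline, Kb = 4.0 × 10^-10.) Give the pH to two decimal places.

pH = 3.02

C6H5NH3+ is the conjugate acid of the weak base C6H5NH2.
Ka = Kw/Kb = 1.0×10^-14 / 4.0 × 10^-10 = 2.50 × 10^-5
From the ICE table, Ka = [H+]²/(0.0366 − [H+]) = 2.50 × 10^-5.
Assume [H+] ≪ 0.0366: [H+] ≈ √(2.50 × 10^-5 × 0.0366) = 9.57 × 10^-4 M
pH = −log[H+] = −log(9.57 × 10^-4) = 3.02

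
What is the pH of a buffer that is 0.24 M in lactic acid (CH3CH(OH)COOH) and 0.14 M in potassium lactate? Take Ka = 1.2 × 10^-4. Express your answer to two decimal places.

pKa = −log(1.2 × 10^-4) = 3.921
Using pH = pKa + log([base]/[acid]) with [base]/[acid] = 0.14/0.24:
pH = 3.921 + (-0.234) = 3.69

pH = 3.69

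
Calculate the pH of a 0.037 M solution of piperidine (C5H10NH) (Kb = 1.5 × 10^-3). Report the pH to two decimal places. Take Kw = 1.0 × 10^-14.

pH = 11.83

C5H10NH + H2O ⇌ C5H10NH2+ + OH-
From the ICE table, Kb = [OH-]²/(0.037 − [OH-]) = 1.5 × 10^-3.
Here C₀/Kb ≈ 24.7, so the small-[OH-] approximation fails. Use the quadratic:
[OH-] = (−Kb + √(Kb² + 4·Kb·C₀))/2 = 6.74 × 10^-3 M
pOH = 2.17, so pH = 14.00 − pOH = 11.83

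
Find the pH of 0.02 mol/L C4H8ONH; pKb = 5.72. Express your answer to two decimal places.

C4H8ONH + H2O ⇌ C4H8ONH2+ + OH-
Kb = 10^(−5.72) = 1.91 × 10^-6
Kb = [OH-]²/(0.02 − [OH-]) = 1.91 × 10^-6
Assume [OH-] ≪ 0.02: [OH-] ≈ √(1.91 × 10^-6 × 0.02) = 1.95 × 10^-4 M
([OH-]/C₀ = 0.98% < 5%, so the approximation holds.)
pOH = −log(1.95 × 10^-4) = 3.71; pH = 14.00 − 3.71 = 10.29

pH = 10.29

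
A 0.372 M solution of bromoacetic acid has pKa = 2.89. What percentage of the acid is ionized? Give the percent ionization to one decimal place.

BrCH2COOH ⇌ BrCH2COO- + H+; let x = [H+] at equilibrium.
Ka = 10^(−2.89) = 1.29 × 10^-3
Ka = x²/(C₀ − x); solving the quadratic gives x = 2.13 × 10^-2 M.
% ionization = x/C₀ × 100% = 2.13 × 10^-2/0.372 × 100% = 5.7%

5.7%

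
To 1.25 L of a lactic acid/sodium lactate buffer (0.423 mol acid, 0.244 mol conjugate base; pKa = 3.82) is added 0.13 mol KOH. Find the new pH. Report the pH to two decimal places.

pH = 3.93

After neutralization: n(CH3CH(OH)COOH) = 0.293 mol, n(CH3CH(OH)COO-) = 0.374 mol.
Henderson–Hasselbalch with mole ratio 0.374/0.293: pH = 3.82 + (+0.106)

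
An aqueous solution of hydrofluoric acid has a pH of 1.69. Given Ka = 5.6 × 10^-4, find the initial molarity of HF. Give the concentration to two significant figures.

C₀ = 7.6 × 10^-1 M

[H+] = 10^(-1.69) = 2.04 × 10^-2 M = x
Ka = x²/(C₀ − x) ⇒ C₀ = x + x²/Ka
C₀ = 2.04 × 10^-2 + (2.04 × 10^-2)²/(5.6 × 10^-4) = 7.64 × 10^-1 M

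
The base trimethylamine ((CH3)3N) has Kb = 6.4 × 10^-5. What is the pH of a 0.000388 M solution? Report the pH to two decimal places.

pH = 10.11

(CH3)3N + H2O ⇌ (CH3)3NH+ + OH-
From the ICE table, Kb = [OH-]²/(0.000388 − [OH-]) = 6.4 × 10^-5.
[OH-] is not negligible relative to C₀; solve [OH-]² + 6.4e-05·[OH-] − 2.48e-08 = 0.
[OH-] = [−6.4e-05 + √(6.4e-05² + 9.93e-08)]/2 = 1.29 × 10^-4 M
pOH = −log(1.29 × 10^-4) = 3.89; pH = 14.00 − 3.89 = 10.11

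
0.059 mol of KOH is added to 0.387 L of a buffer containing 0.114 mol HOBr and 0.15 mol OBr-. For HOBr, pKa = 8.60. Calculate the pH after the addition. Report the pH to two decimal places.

After neutralization: n(HOBr) = 0.055 mol, n(OBr-) = 0.209 mol.
Henderson–Hasselbalch with mole ratio 0.209/0.055: pH = 8.60 + (+0.580)

pH = 9.18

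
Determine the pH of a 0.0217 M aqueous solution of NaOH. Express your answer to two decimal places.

NaOH is a strong base; [OH-] = 0.0217 M.
pOH = -log(0.0217) = 1.66
pH = 14.00 - 1.66 = 12.34

pH = 12.34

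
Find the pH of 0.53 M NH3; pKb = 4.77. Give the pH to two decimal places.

pH = 11.48

NH3 + H2O ⇌ NH4+ + OH-
Kb = 10^(−4.77) = 1.70 × 10^-5
Let x = [OH-] at equilibrium. Kb = x²/(0.53 − x).
Neglecting x in the denominator: x = √(1.70 × 10^-5 × 0.53) = 3.00 × 10^-3 M
Check: 0.57% ionized — well under 5%, approximation valid.
pOH = −log(3.00 × 10^-3) = 2.52; pH = 14.00 − 2.52 = 11.48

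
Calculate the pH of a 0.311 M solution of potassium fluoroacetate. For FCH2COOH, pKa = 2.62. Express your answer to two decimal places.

pH = 8.06

FCH2COO- is the conjugate base of the weak acid FCH2COOH.
Ka = 10^(−2.62) = 2.40 × 10^-3
Kb = Kw/Ka = 1.0×10^-14 / 2.40 × 10^-3 = 4.17 × 10^-12
Kb = x²/(0.311 − x) = 4.17 × 10^-12
Assume x ≪ 0.311: x ≈ √(4.17 × 10^-12 × 0.311) = 1.14 × 10^-6 M
pOH = −log(1.14 × 10^-6) = 5.94; pH = 14.00 − 5.94 = 8.06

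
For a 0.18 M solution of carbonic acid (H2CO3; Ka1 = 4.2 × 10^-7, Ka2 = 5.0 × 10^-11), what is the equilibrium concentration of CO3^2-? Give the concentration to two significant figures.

First ionization gives [H+] ≈ [HCO3-] = 2.75 × 10^-4 M.
Second step: Ka2 = [H+][CO3^2-]/[HCO3-] ≈ [CO3^2-] (since [H+] ≈ [HCO3-]).
So [CO3^2-] ≈ Ka2.

5.0 × 10^-11 M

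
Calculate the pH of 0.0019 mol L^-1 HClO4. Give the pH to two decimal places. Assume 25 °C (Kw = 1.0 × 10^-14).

pH = 2.72

HClO4 is a strong acid and dissociates completely, so [H+] = 0.0019 M.
pH = -log(0.0019) = 2.72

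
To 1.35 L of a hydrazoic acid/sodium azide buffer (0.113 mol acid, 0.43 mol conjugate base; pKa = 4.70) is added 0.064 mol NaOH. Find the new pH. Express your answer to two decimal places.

After neutralization: n(HN3) = 0.049 mol, n(N3-) = 0.494 mol.
pH = pKa + log([A⁻]/[HA]) = 4.70 + log(0.494/0.049) = 4.70 +1.004

pH = 5.70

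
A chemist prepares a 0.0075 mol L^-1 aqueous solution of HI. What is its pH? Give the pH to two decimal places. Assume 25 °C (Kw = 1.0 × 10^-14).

HI is a strong acid and dissociates completely, so [H+] = 0.0075 M.
pH = -log(0.0075) = 2.12

pH = 2.12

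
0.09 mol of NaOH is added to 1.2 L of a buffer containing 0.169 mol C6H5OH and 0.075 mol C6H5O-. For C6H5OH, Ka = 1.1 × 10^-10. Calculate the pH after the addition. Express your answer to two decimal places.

After neutralization: n(C6H5OH) = 0.079 mol, n(C6H5O-) = 0.165 mol.
pKa = −log(1.1 × 10^-10) = 9.959
pH = pKa + log(n_C6H5O-/n_C6H5OH) = 9.959 + log(0.165/0.079) = 9.959 + (+0.320)

pH = 10.28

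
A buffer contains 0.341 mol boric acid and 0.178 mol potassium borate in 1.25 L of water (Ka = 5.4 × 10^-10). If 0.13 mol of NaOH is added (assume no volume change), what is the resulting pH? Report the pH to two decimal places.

After neutralization: n(B(OH)3) = 0.211 mol, n(B(OH)4-) = 0.308 mol.
pKa = −log(5.4 × 10^-10) = 9.268
pH = pKa + log(n_B(OH)4-/n_B(OH)3) = 9.268 + log(0.308/0.211) = 9.268 + (+0.164)

pH = 9.43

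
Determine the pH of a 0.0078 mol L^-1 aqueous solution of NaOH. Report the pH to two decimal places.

pH = 11.89

NaOH is a strong base; [OH-] = 0.0078 M.
pOH = -log(0.0078) = 2.11
pH = 14.00 - 2.11 = 11.89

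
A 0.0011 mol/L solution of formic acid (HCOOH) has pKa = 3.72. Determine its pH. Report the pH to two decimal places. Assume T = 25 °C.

HCOOH ⇌ HCOO- + H+
Ka = 10^(−3.72) = 1.91 × 10^-4
Ka = x²/(0.0011 − x) = 1.91 × 10^-4
Here C₀/Ka ≈ 5.76, so the small-x approximation fails. Use the quadratic:
x = (−Ka + √(Ka² + 4·Ka·C₀))/2 = 3.73 × 10^-4 M
pH = −log(3.73 × 10^-4) = 3.43

pH = 3.43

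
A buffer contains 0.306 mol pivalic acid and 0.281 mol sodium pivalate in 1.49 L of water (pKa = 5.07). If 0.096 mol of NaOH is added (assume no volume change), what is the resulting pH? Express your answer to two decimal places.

OH- converts (CH3)3CCOOH to (CH3)3CCOO-: (CH3)3CCOOH → 0.21 mol, (CH3)3CCOO- → 0.377 mol.
pH = pKa + log([A⁻]/[HA]) = 5.07 + log(0.377/0.21) = 5.07 +0.254

pH = 5.32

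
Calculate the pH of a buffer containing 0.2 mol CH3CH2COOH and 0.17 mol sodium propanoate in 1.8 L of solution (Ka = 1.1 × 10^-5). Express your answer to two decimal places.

pKa = −log(1.1 × 10^-5) = 4.959
pH = pKa + log([A⁻]/[HA]) = 4.959 + log(0.17/0.2)
pH = 4.959 + (-0.071) = 4.89

pH = 4.89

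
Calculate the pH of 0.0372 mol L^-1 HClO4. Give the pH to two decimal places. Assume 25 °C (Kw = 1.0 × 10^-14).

HClO4 is a strong acid and dissociates completely, so [H+] = 0.0372 M.
pH = -log(0.0372) = 1.43

pH = 1.43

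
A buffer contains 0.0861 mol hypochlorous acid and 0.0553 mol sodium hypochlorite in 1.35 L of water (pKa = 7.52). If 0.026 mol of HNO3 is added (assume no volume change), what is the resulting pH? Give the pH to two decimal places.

pH = 6.94

Added H+ converts OCl- to HOCl: HOCl → 0.112 mol, OCl- → 0.0293 mol.
pH = pKa + log([A⁻]/[HA]) = 7.52 + log(0.0293/0.112) = 7.52 -0.582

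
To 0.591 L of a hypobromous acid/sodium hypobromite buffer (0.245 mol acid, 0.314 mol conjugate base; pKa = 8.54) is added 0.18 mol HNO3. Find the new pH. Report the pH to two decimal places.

pH = 8.04

After neutralization: n(HOBr) = 0.425 mol, n(OBr-) = 0.134 mol.
pH = pKa + log(n_OBr-/n_HOBr) = 8.54 + log(0.134/0.425) = 8.54 + (-0.501)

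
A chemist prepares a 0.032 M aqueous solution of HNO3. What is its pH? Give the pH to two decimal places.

pH = 1.49

HNO3 is a strong acid and dissociates completely, so [H+] = 0.032 M.
pH = -log(0.032) = 1.49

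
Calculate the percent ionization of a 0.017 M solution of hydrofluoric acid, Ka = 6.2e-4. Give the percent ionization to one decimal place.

HF ⇌ F- + H+; let x = [H+] at equilibrium.
Ka = x²/(C₀ − x); solving the quadratic gives x = 2.95 × 10^-3 M.
% ionization = x/C₀ × 100% = 2.95 × 10^-3/0.017 × 100% = 17.4%

17.4%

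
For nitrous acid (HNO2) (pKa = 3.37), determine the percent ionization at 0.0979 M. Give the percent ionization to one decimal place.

HNO2 ⇌ NO2- + H+; let x = [H+] at equilibrium.
Ka = 10^(−3.37) = 4.27 × 10^-4
Solve x² + 0.000427x − 4.18e-05 = 0 → x = 6.26 × 10^-3 M
Fraction ionized = 6.26 × 10^-3 / 0.0979 = 0.0639 → 6.4%

6.4%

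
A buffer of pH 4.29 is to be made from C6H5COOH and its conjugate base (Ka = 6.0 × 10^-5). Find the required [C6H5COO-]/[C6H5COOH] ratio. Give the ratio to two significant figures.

ratio = 1.2

pKa = -log(6.0 × 10^-5) = 4.222
pH = pKa + log(r) ⇒ log(r) = 4.29 − 4.222 = +0.068
r = [C6H5COO-]/[C6H5COOH] = 10^(+0.068) = 1.17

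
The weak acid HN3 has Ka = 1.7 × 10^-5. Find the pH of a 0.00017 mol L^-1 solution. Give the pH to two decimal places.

pH = 4.34

HN3 ⇌ N3- + H+
From the ICE table, Ka = x²/(0.00017 − x) = 1.7 × 10^-5.
x is not negligible relative to C₀; solve x² + 1.7e-05·x − 2.89e-09 = 0.
x = (−Ka + √(Ka² + 4·Ka·C₀))/2 = 4.59 × 10^-5 M
pH = −log[H+] = −log(4.59 × 10^-5) = 4.34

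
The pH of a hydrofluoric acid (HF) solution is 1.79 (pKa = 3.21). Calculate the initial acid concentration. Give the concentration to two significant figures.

C₀ = 4.4 × 10^-1 M

[H+] = 10^(-1.79) = 1.62 × 10^-2 M = x
Ka = 10^(−3.21) = 6.17 × 10^-4
Ka = x²/(C₀ − x) ⇒ C₀ = x + x²/Ka
C₀ = 1.62 × 10^-2 + (1.62 × 10^-2)²/(6.17 × 10^-4) = 4.42 × 10^-1 M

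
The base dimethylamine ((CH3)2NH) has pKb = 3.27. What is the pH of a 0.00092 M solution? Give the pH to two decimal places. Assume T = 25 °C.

(CH3)2NH + H2O ⇌ (CH3)2NH2+ + OH-
Kb = 10^(−3.27) = 5.37 × 10^-4
From the ICE table, Kb = x²/(0.00092 − x) = 5.37 × 10^-4.
The 5% rule fails; solving x² + Kb·x − Kb·C₀ = 0 exactly:
x = [−0.000537 + √(0.000537² + 1.98e-06)]/2 = 4.84 × 10^-4 M
pOH = 3.32, so pH = 14.00 − pOH = 10.68

pH = 10.68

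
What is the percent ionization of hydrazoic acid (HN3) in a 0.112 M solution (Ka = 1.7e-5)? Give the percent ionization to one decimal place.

1.2%

HN3 ⇌ N3- + H+; let x = [H+] at equilibrium.
x ≈ √(Ka·C₀) = √(1.7 × 10^-5 × 0.112) = 1.38 × 10^-3 M
% ionization = x/C₀ × 100% = 1.38 × 10^-3/0.112 × 100% = 1.2%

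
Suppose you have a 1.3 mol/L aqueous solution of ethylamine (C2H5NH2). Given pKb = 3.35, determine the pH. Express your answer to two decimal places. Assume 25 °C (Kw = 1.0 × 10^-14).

pH = 12.38

C2H5NH2 + H2O ⇌ C2H5NH3+ + OH-
Kb = 10^(−3.35) = 4.47 × 10^-4
From the ICE table, Kb = [OH-]²/(1.3 − [OH-]) = 4.47 × 10^-4.
Since Kb ≪ C₀, [OH-] ≈ √(Kb·C₀) = 2.41 × 10^-2 M.
pOH = −log(2.41 × 10^-2) = 1.62; pH = 14.00 − 1.62 = 12.38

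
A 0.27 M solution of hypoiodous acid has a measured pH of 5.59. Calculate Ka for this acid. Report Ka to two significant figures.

Ka = 2.4 × 10^-11

[H+] = 10^(-5.59) = 2.57 × 10^-6 M
At equilibrium [HA] = 0.27 − 2.57 × 10^-6 = 2.70 × 10^-1 M
Ka = [H+][A-]/[HA] = (2.57 × 10^-6)² / 2.70 × 10^-1 = 2.4 × 10^-11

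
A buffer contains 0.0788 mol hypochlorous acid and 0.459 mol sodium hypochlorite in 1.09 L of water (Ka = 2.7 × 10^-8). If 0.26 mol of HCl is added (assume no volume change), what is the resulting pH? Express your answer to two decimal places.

Added H+ converts OCl- to HOCl: HOCl → 0.339 mol, OCl- → 0.199 mol.
pKa = −log(2.7 × 10^-8) = 7.569
Henderson–Hasselbalch with mole ratio 0.199/0.339: pH = 7.569 + (-0.231)

pH = 7.34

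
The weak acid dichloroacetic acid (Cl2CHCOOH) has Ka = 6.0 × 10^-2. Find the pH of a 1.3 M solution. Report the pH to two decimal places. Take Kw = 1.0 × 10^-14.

Cl2CHCOOH ⇌ Cl2CHCOO- + H+
Let x = [H+] at equilibrium. Ka = x²/(1.3 − x).
Here C₀/Ka ≈ 21.7, so the small-x approximation fails. Use the quadratic:
x = [−0.06 + √(0.06² + 0.312)]/2 = 2.51 × 10^-1 M
pH = −log(2.51 × 10^-1) = 0.60

pH = 0.60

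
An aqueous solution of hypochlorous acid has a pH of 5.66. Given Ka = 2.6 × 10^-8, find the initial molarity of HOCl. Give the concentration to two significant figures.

[H+] = 10^(-5.66) = 2.19 × 10^-6 M = x
Ka = x²/(C₀ − x) ⇒ C₀ = x + x²/Ka
C₀ = 2.19 × 10^-6 + (2.19 × 10^-6)²/(2.6 × 10^-8) = 1.87 × 10^-4 M

C₀ = 1.9 × 10^-4 M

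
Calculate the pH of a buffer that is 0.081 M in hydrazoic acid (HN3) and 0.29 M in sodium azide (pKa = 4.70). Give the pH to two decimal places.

pH = 5.25

Using pH = pKa + log([base]/[acid]) with [base]/[acid] = 0.29/0.081:
pH = 4.70 + (+0.554) = 5.25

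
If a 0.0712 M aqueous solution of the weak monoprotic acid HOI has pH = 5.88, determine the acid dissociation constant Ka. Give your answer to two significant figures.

Ka = 2.4 × 10^-11

[H+] = 10^(-5.88) = 1.32 × 10^-6 M
At equilibrium [HA] = 0.0712 − 1.32 × 10^-6 = 7.12 × 10^-2 M
Ka = [H+][A-]/[HA] = (1.32 × 10^-6)² / 7.12 × 10^-2 = 2.4 × 10^-11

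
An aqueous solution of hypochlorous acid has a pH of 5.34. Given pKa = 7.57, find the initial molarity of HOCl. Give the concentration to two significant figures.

[H+] = 10^(-5.34) = 4.57 × 10^-6 M = x
Ka = 10^(−7.57) = 2.69 × 10^-8
Ka = x²/(C₀ − x) ⇒ C₀ = x + x²/Ka
C₀ = 4.57 × 10^-6 + (4.57 × 10^-6)²/(2.69 × 10^-8) = 7.81 × 10^-4 M

C₀ = 7.8 × 10^-4 M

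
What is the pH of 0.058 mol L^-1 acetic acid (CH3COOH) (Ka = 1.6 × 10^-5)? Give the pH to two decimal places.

pH = 3.02

CH3COOH ⇌ CH3COO- + H+
Let x = [H+] at equilibrium. Ka = x²/(0.058 − x).
Neglecting x in the denominator: x = √(1.6 × 10^-5 × 0.058) = 9.63 × 10^-4 M
Check: 1.7% ionized — well under 5%, approximation valid.
pH = −log(9.63 × 10^-4) = 3.02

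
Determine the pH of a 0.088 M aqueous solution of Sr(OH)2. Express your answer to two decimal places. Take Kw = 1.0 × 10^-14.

Sr(OH)2 is a strong base (each formula unit releases 2 OH-); [OH-] = 0.176 M.
pOH = -log(0.176) = 0.75
pH = 14.00 - 0.75 = 13.25

pH = 13.25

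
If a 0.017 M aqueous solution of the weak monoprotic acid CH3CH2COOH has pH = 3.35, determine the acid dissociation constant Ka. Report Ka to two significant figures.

[H+] = 10^(-3.35) = 4.47 × 10^-4 M
At equilibrium [HA] = 0.017 − 4.47 × 10^-4 = 1.66 × 10^-2 M
Ka = [H+][A-]/[HA] = (4.47 × 10^-4)² / 1.66 × 10^-2 = 1.2 × 10^-5

Ka = 1.2 × 10^-5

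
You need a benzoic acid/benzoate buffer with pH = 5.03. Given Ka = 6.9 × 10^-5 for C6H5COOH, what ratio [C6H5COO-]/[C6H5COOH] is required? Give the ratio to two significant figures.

pKa = -log(6.9 × 10^-5) = 4.161
pH = pKa + log(r) ⇒ log(r) = 5.03 − 4.161 = +0.869
r = [C6H5COO-]/[C6H5COOH] = 10^(+0.869) = 7.4

ratio = 7.4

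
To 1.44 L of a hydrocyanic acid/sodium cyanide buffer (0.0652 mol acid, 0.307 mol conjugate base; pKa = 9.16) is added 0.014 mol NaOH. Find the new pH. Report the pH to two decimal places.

After neutralization: n(HCN) = 0.0512 mol, n(CN-) = 0.321 mol.
pH = pKa + log([A⁻]/[HA]) = 9.16 + log(0.321/0.0512) = 9.16 +0.797

pH = 9.96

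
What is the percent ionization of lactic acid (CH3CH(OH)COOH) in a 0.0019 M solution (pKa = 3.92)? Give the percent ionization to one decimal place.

CH3CH(OH)COOH ⇌ CH3CH(OH)COO- + H+; let x = [H+] at equilibrium.
Ka = 10^(−3.92) = 1.20 × 10^-4
Ka = x²/(C₀ − x); solving the quadratic gives x = 4.21 × 10^-4 M.
Fraction ionized = 4.21 × 10^-4 / 0.0019 = 0.2216 → 22.2%

22.2%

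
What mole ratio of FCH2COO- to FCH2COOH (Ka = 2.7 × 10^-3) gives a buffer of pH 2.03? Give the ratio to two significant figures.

ratio = 0.29

pKa = -log(2.7 × 10^-3) = 2.569
pH = pKa + log(r) ⇒ log(r) = 2.03 − 2.569 = -0.539
r = [FCH2COO-]/[FCH2COOH] = 10^(-0.539) = 0.289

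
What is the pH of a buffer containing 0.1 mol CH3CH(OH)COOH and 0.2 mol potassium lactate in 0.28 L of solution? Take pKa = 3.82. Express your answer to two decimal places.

pH = pKa + log([A⁻]/[HA]) = 3.82 + log(0.2/0.1)
pH = 3.82 + (+0.301) = 4.12

pH = 4.12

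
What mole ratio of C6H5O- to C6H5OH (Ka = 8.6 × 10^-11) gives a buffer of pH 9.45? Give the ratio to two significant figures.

pKa = -log(8.6 × 10^-11) = 10.066
pH = pKa + log(r) ⇒ log(r) = 9.45 − 10.066 = -0.616
r = [C6H5O-]/[C6H5OH] = 10^(-0.616) = 0.242

ratio = 0.24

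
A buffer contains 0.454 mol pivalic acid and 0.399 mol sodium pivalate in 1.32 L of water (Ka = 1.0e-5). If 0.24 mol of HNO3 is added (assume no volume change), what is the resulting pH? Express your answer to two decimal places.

pH = 4.36

After neutralization: n((CH3)3CCOOH) = 0.694 mol, n((CH3)3CCOO-) = 0.159 mol.
pKa = −log(1.0 × 10^-5) = 5.000
pH = pKa + log(n_(CH3)3CCOO-/n_(CH3)3CCOOH) = 5.000 + log(0.159/0.694) = 5.000 + (-0.640)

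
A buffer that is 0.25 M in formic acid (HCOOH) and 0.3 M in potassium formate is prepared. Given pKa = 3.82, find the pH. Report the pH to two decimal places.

pH = 3.90

pH = pKa + log([A⁻]/[HA]) = 3.82 + log(0.3/0.25)
pH = 3.82 + (+0.079) = 3.90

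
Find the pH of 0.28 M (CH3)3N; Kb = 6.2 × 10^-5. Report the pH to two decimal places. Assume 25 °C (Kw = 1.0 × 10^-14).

pH = 11.62

(CH3)3N + H2O ⇌ (CH3)3NH+ + OH-
From the ICE table, Kb = [OH-]²/(0.28 − [OH-]) = 6.2 × 10^-5.
Since Kb ≪ C₀, [OH-] ≈ √(Kb·C₀) = 4.17 × 10^-3 M.
pOH = −log(4.17 × 10^-3) = 2.38; pH = 14.00 − 2.38 = 11.62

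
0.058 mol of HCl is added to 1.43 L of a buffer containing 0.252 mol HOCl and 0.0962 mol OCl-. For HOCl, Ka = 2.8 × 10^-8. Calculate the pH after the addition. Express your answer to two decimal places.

pH = 6.64

After neutralization: n(HOCl) = 0.31 mol, n(OCl-) = 0.0382 mol.
pKa = −log(2.8 × 10^-8) = 7.553
pH = pKa + log([A⁻]/[HA]) = 7.553 + log(0.0382/0.31) = 7.553 -0.909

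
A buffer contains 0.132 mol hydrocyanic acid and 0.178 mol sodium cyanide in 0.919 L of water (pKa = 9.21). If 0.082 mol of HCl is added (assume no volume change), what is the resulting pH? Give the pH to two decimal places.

After neutralization: n(HCN) = 0.214 mol, n(CN-) = 0.096 mol.
pH = pKa + log([A⁻]/[HA]) = 9.21 + log(0.096/0.214) = 9.21 -0.348

pH = 8.86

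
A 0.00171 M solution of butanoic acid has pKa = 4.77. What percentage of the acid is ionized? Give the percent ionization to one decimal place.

CH3(CH2)2COOH ⇌ CH3(CH2)2COO- + H+; let x = [H+] at equilibrium.
Ka = 10^(−4.77) = 1.70 × 10^-5
Solve x² + 1.7e-05x − 2.91e-08 = 0 → x = 1.62 × 10^-4 M
% ionization = x/C₀ × 100% = 1.62 × 10^-4/0.00171 × 100% = 9.5%

9.5%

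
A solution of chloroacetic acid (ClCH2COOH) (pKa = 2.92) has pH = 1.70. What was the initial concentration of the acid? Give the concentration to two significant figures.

[H+] = 10^(-1.70) = 2.00 × 10^-2 M = x
Ka = 10^(−2.92) = 1.20 × 10^-3
Ka = x²/(C₀ − x) ⇒ C₀ = x + x²/Ka
C₀ = 2.00 × 10^-2 + (2.00 × 10^-2)²/(1.20 × 10^-3) = 3.53 × 10^-1 M

C₀ = 3.5 × 10^-1 M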